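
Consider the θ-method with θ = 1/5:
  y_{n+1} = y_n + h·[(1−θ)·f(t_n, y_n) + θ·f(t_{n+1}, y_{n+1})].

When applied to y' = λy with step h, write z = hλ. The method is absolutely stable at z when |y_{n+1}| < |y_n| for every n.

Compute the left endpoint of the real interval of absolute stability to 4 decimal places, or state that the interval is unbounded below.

z* = -3.3333.

With y'=λy (z=hλ):
  y_{n+1} = y_n + z·[4/5·y_n + 1/5·y_{n+1}] ⇒ (1 − 1/5z)y_{n+1} = (1 + 4/5z)y_n
  so R(z) = (1 + 4/5z)/(1 − 1/5z).

Boundary: |R(x)|=1, x<0.
x=-0.36: |R|=0.6642
R=−1: 1+4/5x = −1+1/5x ⇒ -3/5x=2 ⇒ x=2/(-3/5)=-3.3333
Confirm numerically:
  x=-3.215: |R|=0.95679 <1
  x=-2.485: |R|=0.65999 <1
  x=-1.434: |R|=0.11439 <1
  x=-1.369: |R|=0.07474 <1
  x=-3.916: |R|=1.19605 >1
  x=-3.819: |R|=1.16521 >1
So |R|<1 on (-3.3333, 0).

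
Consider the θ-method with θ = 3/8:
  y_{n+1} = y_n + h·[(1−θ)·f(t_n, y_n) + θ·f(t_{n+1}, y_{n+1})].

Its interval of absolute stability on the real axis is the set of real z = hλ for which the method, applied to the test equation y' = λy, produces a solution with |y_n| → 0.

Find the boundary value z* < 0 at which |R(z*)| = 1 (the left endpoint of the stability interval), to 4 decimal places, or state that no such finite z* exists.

left endpoint -8.0000.

With y'=λy (z=hλ):
  y_{n+1} = y_n + z·[5/8·y_n + 3/8·y_{n+1}] ⇒ (1 − 3/8z)y_{n+1} = (1 + 5/8z)y_n
  so R(z) = (1 + 5/8z)/(1 − 3/8z).

Find x<0 with |R(x)|<1.
x=-1.43: |R|=0.0692
R=−1: 1+5/8x = −1+3/8x ⇒ -1/4x=2 ⇒ x=2/(-1/4)=-8.0000
Confirm numerically:
  x=-6.525: |R|=0.89302 <1
  x=-6.330: |R|=0.87625 <1
  x=-4.079: |R|=0.61249 <1
  x=-3.457: |R|=0.50542 <1
  x=-8.546: |R|=1.03246 >1
  x=-8.121: |R|=1.00748 >1
  x=-8.115: |R|=1.00711 >1
Interval (-8.0000, 0).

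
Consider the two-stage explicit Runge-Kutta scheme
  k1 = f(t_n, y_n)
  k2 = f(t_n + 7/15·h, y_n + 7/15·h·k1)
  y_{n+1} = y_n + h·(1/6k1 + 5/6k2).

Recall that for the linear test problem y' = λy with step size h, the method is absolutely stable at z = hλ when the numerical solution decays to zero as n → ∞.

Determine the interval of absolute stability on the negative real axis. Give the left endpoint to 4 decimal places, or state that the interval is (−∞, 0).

(-2.5714, 0).

With y'=λy (z=hλ):
  k1=λy_n ⇒ h·k1=z·y_n;  k2=λ(1+7/15z)y_n ⇒ h·k2=z(1+7/15z)y_n
  y_{n+1}/y_n = 1 + 1/6z + 5/6z(1+7/15z) = 1 + z + 7/18z²
  so R(z) = 1 + z + 7/18z².

Find x<0 with |R(x)|<1.
x=-0.48: |R|=0.6096
R=1: x+7/18x²=0 ⇒ x=−18/7=-2.5714; min R=1−1/(4·7/18)=0.3571>−1
Confirm numerically:
  x=-2.333: |R|=0.78368 <1
  x=-2.246: |R|=0.71576 <1
  x=-1.670: |R|=0.41457 <1
  x=-1.329: |R|=0.35787 <1
  x=-3.110: |R|=1.65137 >1
  x=-2.971: |R|=1.46166 >1
  x=-2.919: |R|=1.39455 >1
Interval (-2.5714, 0).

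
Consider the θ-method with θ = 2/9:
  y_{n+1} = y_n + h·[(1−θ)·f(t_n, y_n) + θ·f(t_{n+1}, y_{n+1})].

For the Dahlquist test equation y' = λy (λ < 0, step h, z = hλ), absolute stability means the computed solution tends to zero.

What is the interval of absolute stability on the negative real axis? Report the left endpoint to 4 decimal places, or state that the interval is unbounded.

Set f=λy, z=hλ:
  y_{n+1} = y_n + z·[7/9·y_n + 2/9·y_{n+1}] ⇒ (1 − 2/9z)y_{n+1} = (1 + 7/9z)y_n
  so R(z) = (1 + 7/9z)/(1 − 2/9z).

Find x<0 with |R(x)|<1.
x=-1.6: |R|=0.1803
R=−1: 1+7/9x = −1+2/9x ⇒ -5/9x=2 ⇒ x=2/(-5/9)=-3.6000
Confirm numerically:
  x=-3.264: |R|=0.89181 <1
  x=-2.939: |R|=0.77786 <1
  x=-2.388: |R|=0.56010 <1
  x=-2.243: |R|=0.49689 <1
  x=-3.745: |R|=1.04397 >1
  x=-3.661: |R|=1.01869 >1
Interval (-3.6000, 0).

(-3.6000, 0).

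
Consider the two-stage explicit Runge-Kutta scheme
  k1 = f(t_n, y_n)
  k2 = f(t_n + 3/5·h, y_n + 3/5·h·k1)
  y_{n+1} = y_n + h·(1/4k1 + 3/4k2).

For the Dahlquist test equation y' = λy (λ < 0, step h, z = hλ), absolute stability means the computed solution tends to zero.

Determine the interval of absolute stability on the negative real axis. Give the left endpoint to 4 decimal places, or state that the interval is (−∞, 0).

z∈(-2.2222,0).

On y'=λy, z=hλ:
  k1=λy_n ⇒ h·k1=z·y_n;  k2=λ(1+3/5z)y_n ⇒ h·k2=z(1+3/5z)y_n
  y_{n+1}/y_n = 1 + 1/4z + 3/4z(1+3/5z) = 1 + z + 9/20z²
  Hence R(z) = 1 + z + 9/20z².

Need |R(x)|<1, x<0.
x=-0.37: |R|=0.6916
R=1: x+9/20x²=0 ⇒ x=−20/9=-2.2222; min R=1−1/(4·9/20)=0.4444>−1
Confirm numerically:
  x=-1.755: |R|=0.63101 <1
  x=-1.738: |R|=0.62129 <1
  x=-1.450: |R|=0.49612 <1
  x=-2.698: |R|=1.57764 >1
  x=-2.610: |R|=1.45544 >1
  x=-2.364: |R|=1.15082 >1
Interval (-2.2222, 0).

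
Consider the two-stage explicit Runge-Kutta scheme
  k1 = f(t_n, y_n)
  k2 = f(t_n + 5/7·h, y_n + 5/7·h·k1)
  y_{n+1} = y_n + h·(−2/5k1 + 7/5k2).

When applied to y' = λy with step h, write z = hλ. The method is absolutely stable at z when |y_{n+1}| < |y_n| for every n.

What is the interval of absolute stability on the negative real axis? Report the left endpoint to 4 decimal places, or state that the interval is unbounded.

z∈(-1.0000,0).

Test eqn y'=λy, z=hλ:
  k1=λy_n ⇒ h·k1=z·y_n;  k2=λ(1+5/7z)y_n ⇒ h·k2=z(1+5/7z)y_n
  y_{n+1}/y_n = 1 − 2/5z + 7/5z(1+5/7z) = 1 + z + z²
  so R(z) = 1 + z + z².

Boundary: |R(x)|=1, x<0.
x=-1.32: |R|=1.4224
R=1: x+1x²=0 ⇒ x=−1=-1.0000; min R=1−1/(4·1)=0.7500>−1
Confirm numerically:
  x=-0.937: |R|=0.94097 <1
  x=-0.704: |R|=0.79162 <1
  x=-0.627: |R|=0.76613 <1
  x=-1.585: |R|=1.92722 >1
  x=-1.374: |R|=1.51388 >1
  x=-1.203: |R|=1.24421 >1
Interval (-1.0000, 0).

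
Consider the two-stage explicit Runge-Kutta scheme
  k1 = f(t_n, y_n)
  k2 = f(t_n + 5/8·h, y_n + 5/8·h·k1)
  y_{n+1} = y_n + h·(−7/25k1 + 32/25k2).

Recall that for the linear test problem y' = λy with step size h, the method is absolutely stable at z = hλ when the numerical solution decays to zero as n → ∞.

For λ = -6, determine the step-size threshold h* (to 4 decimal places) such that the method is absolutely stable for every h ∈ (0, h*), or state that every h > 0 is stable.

(-1.2500,0); λ=-6 ⇒ h* = (5/4)/6 = 0.2083.

On y'=λy, z=hλ:
  k1=λy_n ⇒ h·k1=z·y_n;  k2=λ(1+5/8z)y_n ⇒ h·k2=z(1+5/8z)y_n
  y_{n+1}/y_n = 1 − 7/25z + 32/25z(1+5/8z) = 1 + z + 4/5z²
  Hence R(z) = 1 + z + 4/5z².

Need |R(x)|<1, x<0.
x=-1.49: |R|=1.2861
R=1: x+4/5x²=0 ⇒ x=−5/4=-1.2500; min R=1−1/(4·4/5)=0.6875>−1
Confirm numerically:
  x=-1.154: |R|=0.91137 <1
  x=-0.929: |R|=0.76143 <1
  x=-0.792: |R|=0.70981 <1
  x=-1.531: |R|=1.34417 >1
  x=-1.306: |R|=1.05851 >1
Stable set (-1.2500, 0).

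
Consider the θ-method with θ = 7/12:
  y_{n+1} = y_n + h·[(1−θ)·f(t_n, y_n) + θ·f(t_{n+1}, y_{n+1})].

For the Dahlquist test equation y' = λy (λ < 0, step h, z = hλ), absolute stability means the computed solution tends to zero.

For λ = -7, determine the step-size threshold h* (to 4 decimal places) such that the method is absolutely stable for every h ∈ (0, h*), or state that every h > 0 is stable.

(−∞, 0) — no finite endpoint. Any h>0 works for λ=-7.

Test eqn y'=λy, z=hλ:
  y_{n+1} = y_n + z·[5/12·y_n + 7/12·y_{n+1}] ⇒ (1 − 7/12z)y_{n+1} = (1 + 5/12z)y_n
  ⇒ R(z) = (1 + 5/12z)/(1 − 7/12z).

Boundary: |R(x)|=1, x<0.
x=-0.64: |R|=0.5340
x=-2: |R|=0.0769
x=-10: |R|=0.4634
x=-100: |R|=0.6854
θ=7/12≥1/2 ⇒ |1+5/12x|<|1−7/12x| ∀x<0 ⇒ unbounded interval.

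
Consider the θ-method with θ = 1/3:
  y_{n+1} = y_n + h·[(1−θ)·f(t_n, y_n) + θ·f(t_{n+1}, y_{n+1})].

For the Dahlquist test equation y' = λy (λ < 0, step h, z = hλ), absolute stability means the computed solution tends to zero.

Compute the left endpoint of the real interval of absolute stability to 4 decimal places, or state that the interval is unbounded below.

left endpoint -6.0000.

Test eqn y'=λy, z=hλ:
  y_{n+1} = y_n + z·[2/3·y_n + 1/3·y_{n+1}] ⇒ (1 − 1/3z)y_{n+1} = (1 + 2/3z)y_n
  R(z) = (1 + 2/3z)/(1 − 1/3z).

Solve |R(x)|<1 on ℝ⁻.
x=-1.69: |R|=0.0810
R=−1: 1+2/3x = −1+1/3x ⇒ -1/3x=2 ⇒ x=2/(-1/3)=-6.0000
Confirm numerically:
  x=-5.824: |R|=0.98005 <1
  x=-4.411: |R|=0.78559 <1
  x=-3.671: |R|=0.65088 <1
  x=-2.920: |R|=0.47973 <1
  x=-6.598: |R|=1.06230 >1
  x=-6.522: |R|=1.05482 >1
  x=-6.120: |R|=1.01316 >1
Interval (-6.0000, 0).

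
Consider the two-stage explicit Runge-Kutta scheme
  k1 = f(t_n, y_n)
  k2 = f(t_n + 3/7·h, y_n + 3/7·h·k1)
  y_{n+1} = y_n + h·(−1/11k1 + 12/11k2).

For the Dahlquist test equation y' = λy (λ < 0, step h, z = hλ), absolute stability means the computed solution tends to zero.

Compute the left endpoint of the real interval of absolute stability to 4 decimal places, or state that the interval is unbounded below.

On y'=λy, z=hλ:
  k1=λy_n ⇒ h·k1=z·y_n;  k2=λ(1+3/7z)y_n ⇒ h·k2=z(1+3/7z)y_n
  y_{n+1}/y_n = 1 − 1/11z + 12/11z(1+3/7z) = 1 + z + 36/77z²
  so R(z) = 1 + z + 36/77z².

Need |R(x)|<1, x<0.
x=-1.02: |R|=0.4664
R=1: x+36/77x²=0 ⇒ x=−77/36=-2.1389; min R=1−1/(4·36/77)=0.4653>−1
Confirm numerically:
  x=-1.848: |R|=0.74867 <1
  x=-1.602: |R|=0.59788 <1
  x=-1.101: |R|=0.46574 <1
  x=-0.885: |R|=0.48118 <1
  x=-2.535: |R|=1.46947 >1
  x=-2.502: |R|=1.42476 >1
  x=-2.258: |R|=1.12574 >1
Stable set (-2.1389, 0).

left endpoint -2.1389.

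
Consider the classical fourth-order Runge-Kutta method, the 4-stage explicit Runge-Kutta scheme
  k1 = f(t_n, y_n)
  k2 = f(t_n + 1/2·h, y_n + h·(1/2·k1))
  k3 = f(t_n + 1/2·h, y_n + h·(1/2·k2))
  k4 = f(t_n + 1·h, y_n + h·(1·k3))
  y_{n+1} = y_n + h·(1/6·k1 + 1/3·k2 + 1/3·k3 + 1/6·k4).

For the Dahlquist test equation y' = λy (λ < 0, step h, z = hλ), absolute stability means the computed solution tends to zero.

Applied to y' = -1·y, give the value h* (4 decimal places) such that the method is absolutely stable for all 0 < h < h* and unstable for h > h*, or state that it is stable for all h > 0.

(-2.7853,0); λ=-1 ⇒ h* = 2.7853.

Test eqn y'=λy, z=hλ:
  order 4, 4-stage ⇒ R(z)=1+z+z^2/2+z^3/6+z^4/24
  (e.g. R(-1.41)=0.28154, |R|=0.28154)

Boundary: |R(x)|=1, x<0.
x=-1.41: |R|=0.2815
|R(-2.77)|=0.9772 |R(-2.32)|=0.4971 |R(-2.3)|=0.4832
Bisect:
  x_lo=-3.6118 |R|=3.1487  x_hi=-0.3458 |R|=0.7077
  mid=-1.97880 |R|=0.32649 →hi
  mid=-2.79531 |R|=1.01520 →lo
  mid=-2.38705 |R|=0.54786 →hi
  mid=-2.59118 |R|=0.74466 →hi
  mid=-2.69324 |R|=0.86986 →hi
  mid=-2.74427 |R|=0.93990 →hi
  mid=-2.76979 |R|=0.97688 →hi
  mid=-2.78255 |R|=0.99587 →hi
  ...
  [-2.78534,-2.78514] ⇒ x*=-2.7853
So |R|<1 on (-2.7853, 0).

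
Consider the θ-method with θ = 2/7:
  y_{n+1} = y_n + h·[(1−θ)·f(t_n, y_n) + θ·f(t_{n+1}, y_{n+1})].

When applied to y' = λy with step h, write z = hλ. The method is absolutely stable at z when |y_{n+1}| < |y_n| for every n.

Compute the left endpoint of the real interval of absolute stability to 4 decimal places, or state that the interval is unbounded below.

On y'=λy, z=hλ:
  y_{n+1} = y_n + z·[5/7·y_n + 2/7·y_{n+1}] ⇒ (1 − 2/7z)y_{n+1} = (1 + 5/7z)y_n
  ⇒ R(z) = (1 + 5/7z)/(1 − 2/7z).

Solve |R(x)|<1 on ℝ⁻.
x=-1.61: |R|=0.1027
R=−1: 1+5/7x = −1+2/7x ⇒ -3/7x=2 ⇒ x=2/(-3/7)=-4.6667
Confirm numerically:
  x=-3.656: |R|=0.78815 <1
  x=-3.559: |R|=0.76463 <1
  x=-3.313: |R|=0.70197 <1
  x=-2.165: |R|=0.33760 <1
  x=-5.245: |R|=1.09920 >1
  x=-5.025: |R|=1.06305 >1
So |R|<1 on (-4.6667, 0).

z* = -4.6667.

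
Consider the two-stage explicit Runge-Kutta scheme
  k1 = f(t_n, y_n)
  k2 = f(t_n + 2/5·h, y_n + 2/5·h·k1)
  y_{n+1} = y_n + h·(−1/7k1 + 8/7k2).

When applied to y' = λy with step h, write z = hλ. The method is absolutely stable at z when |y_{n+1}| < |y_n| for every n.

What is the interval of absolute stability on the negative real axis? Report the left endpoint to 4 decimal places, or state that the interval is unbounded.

Test eqn y'=λy, z=hλ:
  k1=λy_n ⇒ h·k1=z·y_n;  k2=λ(1+2/5z)y_n ⇒ h·k2=z(1+2/5z)y_n
  y_{n+1}/y_n = 1 − 1/7z + 8/7z(1+2/5z) = 1 + z + 16/35z²
  R(z) = 1 + z + 16/35z².

Boundary: |R(x)|=1, x<0.
x=-1.5: |R|=0.5286
R=1: x+16/35x²=0 ⇒ x=−35/16=-2.1875; min R=1−1/(4·16/35)=0.4531>−1
Confirm numerically:
  x=-1.690: |R|=0.61565 <1
  x=-1.437: |R|=0.50699 <1
  x=-0.979: |R|=0.45914 <1
  x=-2.707: |R|=1.64287 >1
  x=-2.562: |R|=1.43861 >1
  x=-2.553: |R|=1.42657 >1
Interval (-2.1875, 0).

z∈(-2.1875,0).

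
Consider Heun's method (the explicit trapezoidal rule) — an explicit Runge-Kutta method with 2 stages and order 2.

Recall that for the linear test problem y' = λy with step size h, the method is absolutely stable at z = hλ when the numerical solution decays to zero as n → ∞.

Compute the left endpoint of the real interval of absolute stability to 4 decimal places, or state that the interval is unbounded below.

left endpoint -2.0000.

On y'=λy, z=hλ:
  order 2, 2-stage ⇒ R(z)=1+z+z^2/2
  (e.g. R(-0.46)=0.64580, |R|=0.64580)

Need |R(x)|<1, x<0.
x=-0.46: |R|=0.6458
|R(-2.38)|=1.4522 |R(-1.2)|=0.5200 |R(-0.84)|=0.5128
Bisect:
  x_lo=-2.8741 |R|=2.2560  x_hi=-0.1118 |R|=0.8945
  mid=-1.49291 |R|=0.62148 →hi
  mid=-2.18348 |R|=1.20032 →lo
  mid=-1.83820 |R|=0.85129 →hi
  mid=-2.01084 |R|=1.01090 →lo
  mid=-1.92452 |R|=0.92737 →hi
  mid=-1.96768 |R|=0.96820 →hi
  mid=-1.98926 |R|=0.98932 →hi
  mid=-2.00005 |R|=1.00005 →lo
  mid=-1.99465 |R|=0.99467 →hi
  ...
  [-2.00005,-1.99988] ⇒ x*=-2.0000
Stable set (-2.0000, 0).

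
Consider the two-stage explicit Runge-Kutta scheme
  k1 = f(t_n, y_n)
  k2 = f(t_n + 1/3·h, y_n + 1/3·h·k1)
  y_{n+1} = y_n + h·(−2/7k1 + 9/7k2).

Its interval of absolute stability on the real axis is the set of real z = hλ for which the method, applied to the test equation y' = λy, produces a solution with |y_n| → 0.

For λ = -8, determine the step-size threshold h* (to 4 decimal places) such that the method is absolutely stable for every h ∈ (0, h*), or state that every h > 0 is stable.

(-2.3333,0); λ=-8 ⇒ h* = (7/3)/8 = 0.2917.

Test eqn y'=λy, z=hλ:
  k1=λy_n ⇒ h·k1=z·y_n;  k2=λ(1+1/3z)y_n ⇒ h·k2=z(1+1/3z)y_n
  y_{n+1}/y_n = 1 − 2/7z + 9/7z(1+1/3z) = 1 + z + 3/7z²
  R(z) = 1 + z + 3/7z².

Need |R(x)|<1, x<0.
x=-1.55: |R|=0.4796
R=1: x+3/7x²=0 ⇒ x=−7/3=-2.3333; min R=1−1/(4·3/7)=0.4167>−1
Confirm numerically:
  x=-2.131: |R|=0.81521 <1
  x=-1.860: |R|=0.62269 <1
  x=-1.704: |R|=0.54041 <1
  x=-2.830: |R|=1.60239 >1
  x=-2.774: |R|=1.52389 >1
So |R|<1 on (-2.3333, 0).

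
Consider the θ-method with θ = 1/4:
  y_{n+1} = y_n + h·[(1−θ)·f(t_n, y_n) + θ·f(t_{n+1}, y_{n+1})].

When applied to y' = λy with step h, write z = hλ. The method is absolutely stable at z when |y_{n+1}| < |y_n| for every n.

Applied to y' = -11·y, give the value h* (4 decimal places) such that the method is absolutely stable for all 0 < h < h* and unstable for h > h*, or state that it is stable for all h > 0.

With y'=λy (z=hλ):
  y_{n+1} = y_n + z·[3/4·y_n + 1/4·y_{n+1}] ⇒ (1 − 1/4z)y_{n+1} = (1 + 3/4z)y_n
  Hence R(z) = (1 + 3/4z)/(1 − 1/4z).

Find x<0 with |R(x)|<1.
x=-0.59: |R|=0.4858
R=−1: 1+3/4x = −1+1/4x ⇒ -1/2x=2 ⇒ x=2/(-1/2)=-4.0000
Confirm numerically:
  x=-3.257: |R|=0.79523 <1
  x=-2.931: |R|=0.69153 <1
  x=-2.366: |R|=0.48665 <1
  x=-4.409: |R|=1.09728 >1
  x=-4.406: |R|=1.09660 >1
  x=-4.062: |R|=1.01538 >1
Stable set (-4.0000, 0).

(-4.0000,0); λ=-11 ⇒ h* = (4)/11 = 0.3636.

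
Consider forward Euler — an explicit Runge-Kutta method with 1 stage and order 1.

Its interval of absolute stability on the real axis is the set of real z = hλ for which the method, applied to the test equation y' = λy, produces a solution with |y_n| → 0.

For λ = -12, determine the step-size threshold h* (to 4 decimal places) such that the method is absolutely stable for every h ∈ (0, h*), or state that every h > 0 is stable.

On y'=λy, z=hλ:
  order 1, 1-stage ⇒ R(z)=1+z
  (e.g. R(-0.54)=0.46000, |R|=0.46000)

Need |R(x)|<1, x<0.
x=-0.54: |R|=0.4600
|R(-2.28)|=1.2800 |R(-1.86)|=0.8600 |R(-1.6)|=0.6000
Bisect:
  x_lo=-2.8445 |R|=1.8445  x_hi=-0.1983 |R|=0.8017
  mid=-1.52142 |R|=0.52142 →hi
  mid=-2.18298 |R|=1.18298 →lo
  mid=-1.85220 |R|=0.85220 →hi
  mid=-2.01759 |R|=1.01759 →lo
  mid=-1.93489 |R|=0.93489 →hi
  mid=-1.97624 |R|=0.97624 →hi
  mid=-1.99692 |R|=0.99692 →hi
  mid=-2.00725 |R|=1.00725 →lo
  mid=-2.00208 |R|=1.00208 →lo
  ...
  [-2.00015,-1.99998] ⇒ x*=-2.0000
Stable set (-2.0000, 0).

(-2.0000,0); λ=-12 ⇒ h* = 0.1667.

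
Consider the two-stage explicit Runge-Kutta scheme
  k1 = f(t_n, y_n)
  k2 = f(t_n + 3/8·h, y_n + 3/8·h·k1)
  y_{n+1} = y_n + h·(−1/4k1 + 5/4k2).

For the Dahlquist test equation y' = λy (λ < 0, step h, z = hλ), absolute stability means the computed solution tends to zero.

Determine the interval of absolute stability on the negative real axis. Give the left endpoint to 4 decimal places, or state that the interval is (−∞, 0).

On y'=λy, z=hλ:
  k1=λy_n ⇒ h·k1=z·y_n;  k2=λ(1+3/8z)y_n ⇒ h·k2=z(1+3/8z)y_n
  y_{n+1}/y_n = 1 − 1/4z + 5/4z(1+3/8z) = 1 + z + 15/32z²
  so R(z) = 1 + z + 15/32z².

Boundary: |R(x)|=1, x<0.
x=-0.44: |R|=0.6507
R=1: x+15/32x²=0 ⇒ x=−32/15=-2.1333; min R=1−1/(4·15/32)=0.4667>−1
Confirm numerically:
  x=-1.898: |R|=0.79063 <1
  x=-1.635: |R|=0.61807 <1
  x=-1.367: |R|=0.50895 <1
  x=-2.681: |R|=1.68826 >1
  x=-2.483: |R|=1.40698 >1
  x=-2.191: |R|=1.05923 >1
Interval (-2.1333, 0).

z∈(-2.1333,0).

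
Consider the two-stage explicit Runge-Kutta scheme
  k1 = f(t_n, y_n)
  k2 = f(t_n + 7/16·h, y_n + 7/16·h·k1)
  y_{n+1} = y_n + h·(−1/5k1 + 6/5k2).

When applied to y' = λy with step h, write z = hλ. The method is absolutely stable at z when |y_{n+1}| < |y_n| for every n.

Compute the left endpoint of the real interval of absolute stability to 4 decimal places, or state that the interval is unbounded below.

z* = -1.9048.

On y'=λy, z=hλ:
  k1=λy_n ⇒ h·k1=z·y_n;  k2=λ(1+7/16z)y_n ⇒ h·k2=z(1+7/16z)y_n
  y_{n+1}/y_n = 1 − 1/5z + 6/5z(1+7/16z) = 1 + z + 21/40z²
  ⇒ R(z) = 1 + z + 21/40z².

Need |R(x)|<1, x<0.
x=-0.53: |R|=0.6175
R=1: x+21/40x²=0 ⇒ x=−40/21=-1.9048; min R=1−1/(4·21/40)=0.5238>−1
Confirm numerically:
  x=-1.865: |R|=0.96107 <1
  x=-1.622: |R|=0.75921 <1
  x=-1.412: |R|=0.63472 <1
  x=-1.194: |R|=0.55446 <1
  x=-2.468: |R|=1.72979 >1
  x=-2.101: |R|=1.21646 >1
  x=-1.969: |R|=1.06640 >1
So |R|<1 on (-1.9048, 0).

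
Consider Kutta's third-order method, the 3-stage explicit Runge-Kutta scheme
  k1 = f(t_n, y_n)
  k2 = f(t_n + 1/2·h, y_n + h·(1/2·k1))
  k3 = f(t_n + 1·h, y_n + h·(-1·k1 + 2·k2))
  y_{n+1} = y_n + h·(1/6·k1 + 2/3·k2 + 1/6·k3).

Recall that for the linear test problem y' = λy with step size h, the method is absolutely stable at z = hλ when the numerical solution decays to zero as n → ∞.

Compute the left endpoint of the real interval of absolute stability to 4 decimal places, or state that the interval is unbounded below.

Test eqn y'=λy, z=hλ:
  order 3, 3-stage ⇒ R(z)=1+z+z^2/2+z^3/6
  (e.g. R(-1.77)=-0.12776, |R|=0.12776)

Find x<0 with |R(x)|<1.
x=-1.77: |R|=0.1278
|R(-2.05)|=0.3846 |R(-1.85)|=0.1940 |R(-1.19)|=0.2372
Bisect:
  x_lo=-3.1460 |R|=2.3868  x_hi=-0.0789 |R|=0.9241
  mid=-1.61246 |R|=0.01119 →hi
  mid=-2.37923 |R|=0.79356 →hi
  mid=-2.76261 |R|=1.46066 →lo
  mid=-2.57092 |R|=1.09825 →lo
  mid=-2.47508 |R|=0.93913 →hi
  mid=-2.52300 |R|=1.01694 →lo
  mid=-2.49904 |R|=0.97760 →hi
  ...
  [-2.51289,-2.51270] ⇒ x*=-2.5127
So |R|<1 on (-2.5127, 0).

left endpoint -2.5127.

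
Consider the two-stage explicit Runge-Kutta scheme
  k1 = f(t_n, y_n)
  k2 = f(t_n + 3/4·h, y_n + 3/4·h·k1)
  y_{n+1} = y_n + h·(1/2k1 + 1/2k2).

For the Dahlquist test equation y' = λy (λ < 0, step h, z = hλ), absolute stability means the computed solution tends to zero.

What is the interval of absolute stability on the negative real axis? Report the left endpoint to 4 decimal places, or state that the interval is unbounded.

z∈(-2.6667,0).

With y'=λy (z=hλ):
  k1=λy_n ⇒ h·k1=z·y_n;  k2=λ(1+3/4z)y_n ⇒ h·k2=z(1+3/4z)y_n
  y_{n+1}/y_n = 1 + 1/2z + 1/2z(1+3/4z) = 1 + z + 3/8z²
  so R(z) = 1 + z + 3/8z².

Need |R(x)|<1, x<0.
x=-1.33: |R|=0.3333
R=1: x+3/8x²=0 ⇒ x=−8/3=-2.6667; min R=1−1/(4·3/8)=0.3333>−1
Confirm numerically:
  x=-2.430: |R|=0.78434 <1
  x=-1.855: |R|=0.43538 <1
  x=-1.363: |R|=0.33366 <1
  x=-1.332: |R|=0.33333 <1
  x=-3.106: |R|=1.51171 >1
  x=-2.992: |R|=1.36502 >1
Interval (-2.6667, 0).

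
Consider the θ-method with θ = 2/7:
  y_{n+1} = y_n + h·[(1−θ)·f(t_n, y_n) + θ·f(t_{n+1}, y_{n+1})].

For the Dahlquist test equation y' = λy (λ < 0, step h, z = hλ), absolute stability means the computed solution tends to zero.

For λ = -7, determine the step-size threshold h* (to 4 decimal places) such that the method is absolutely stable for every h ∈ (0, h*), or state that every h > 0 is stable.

Set f=λy, z=hλ:
  y_{n+1} = y_n + z·[5/7·y_n + 2/7·y_{n+1}] ⇒ (1 − 2/7z)y_{n+1} = (1 + 5/7z)y_n
  so R(z) = (1 + 5/7z)/(1 − 2/7z).

Solve |R(x)|<1 on ℝ⁻.
x=-1: |R|=0.2222
R=−1: 1+5/7x = −1+2/7x ⇒ -3/7x=2 ⇒ x=2/(-3/7)=-4.6667
Confirm numerically:
  x=-4.560: |R|=0.98015 <1
  x=-3.294: |R|=0.69694 <1
  x=-2.876: |R|=0.57873 <1
  x=-1.903: |R|=0.23274 <1
  x=-5.240: |R|=1.09840 >1
  x=-5.164: |R|=1.08610 >1
Interval (-4.6667, 0).

(-4.6667,0); λ=-7 ⇒ h* = (14/3)/7 = 0.6667.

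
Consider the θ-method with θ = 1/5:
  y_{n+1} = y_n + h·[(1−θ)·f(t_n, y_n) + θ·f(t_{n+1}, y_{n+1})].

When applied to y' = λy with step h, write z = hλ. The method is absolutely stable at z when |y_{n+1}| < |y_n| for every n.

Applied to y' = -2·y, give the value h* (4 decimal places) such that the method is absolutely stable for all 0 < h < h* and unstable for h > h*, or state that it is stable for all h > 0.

(-3.3333,0); λ=-2 ⇒ h* = (10/3)/2 = 1.6667.

On y'=λy, z=hλ:
  y_{n+1} = y_n + z·[4/5·y_n + 1/5·y_{n+1}] ⇒ (1 − 1/5z)y_{n+1} = (1 + 4/5z)y_n
  ⇒ R(z) = (1 + 4/5z)/(1 − 1/5z).

Boundary: |R(x)|=1, x<0.
x=-0.98: |R|=0.1806
R=−1: 1+4/5x = −1+1/5x ⇒ -3/5x=2 ⇒ x=2/(-3/5)=-3.3333
Confirm numerically:
  x=-2.299: |R|=0.57487 <1
  x=-1.767: |R|=0.30560 <1
  x=-1.334: |R|=0.05305 <1
  x=-3.873: |R|=1.18246 >1
  x=-3.501: |R|=1.05917 >1
  x=-3.357: |R|=1.00850 >1
Stable set (-3.3333, 0).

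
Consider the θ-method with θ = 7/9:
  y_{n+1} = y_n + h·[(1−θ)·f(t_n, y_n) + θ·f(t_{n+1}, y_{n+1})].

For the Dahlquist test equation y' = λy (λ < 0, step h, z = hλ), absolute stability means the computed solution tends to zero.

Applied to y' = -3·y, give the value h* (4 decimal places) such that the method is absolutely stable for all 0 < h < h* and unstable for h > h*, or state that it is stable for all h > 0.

(−∞, 0) — no finite endpoint. Any h>0 works for λ=-3.

With y'=λy (z=hλ):
  y_{n+1} = y_n + z·[2/9·y_n + 7/9·y_{n+1}] ⇒ (1 − 7/9z)y_{n+1} = (1 + 2/9z)y_n
  so R(z) = (1 + 2/9z)/(1 − 7/9z).

Find x<0 with |R(x)|<1.
x=-1.54: |R|=0.2993
x=-2: |R|=0.2174
x=-10: |R|=0.1392
x=-100: |R|=0.2694
θ=7/9≥1/2 ⇒ |1+2/9x|<|1−7/9x| ∀x<0 ⇒ unbounded interval.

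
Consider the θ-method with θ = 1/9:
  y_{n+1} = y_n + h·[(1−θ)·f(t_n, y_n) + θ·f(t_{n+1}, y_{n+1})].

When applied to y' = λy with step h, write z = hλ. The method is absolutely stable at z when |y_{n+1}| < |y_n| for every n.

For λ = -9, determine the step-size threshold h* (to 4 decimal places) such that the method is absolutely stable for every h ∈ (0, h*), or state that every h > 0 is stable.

With y'=λy (z=hλ):
  y_{n+1} = y_n + z·[8/9·y_n + 1/9·y_{n+1}] ⇒ (1 − 1/9z)y_{n+1} = (1 + 8/9z)y_n
  so R(z) = (1 + 8/9z)/(1 − 1/9z).

Solve |R(x)|<1 on ℝ⁻.
x=-1.35: |R|=0.1739
R=−1: 1+8/9x = −1+1/9x ⇒ -7/9x=2 ⇒ x=2/(-7/9)=-2.5714
Confirm numerically:
  x=-2.388: |R|=0.88725 <1
  x=-2.212: |R|=0.77560 <1
  x=-2.020: |R|=0.64973 <1
  x=-1.193: |R|=0.05337 <1
  x=-2.833: |R|=1.15474 >1
  x=-2.758: |R|=1.11107 >1
  x=-2.618: |R|=1.02806 >1
So |R|<1 on (-2.5714, 0).

(-2.5714,0); λ=-9 ⇒ h* = (18/7)/9 = 0.2857.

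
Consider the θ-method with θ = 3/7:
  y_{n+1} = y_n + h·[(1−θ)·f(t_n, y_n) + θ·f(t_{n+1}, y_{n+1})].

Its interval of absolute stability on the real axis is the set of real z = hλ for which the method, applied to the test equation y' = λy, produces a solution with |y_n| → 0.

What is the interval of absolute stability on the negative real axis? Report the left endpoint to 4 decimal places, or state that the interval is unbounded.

z∈(-14.0000,0).

Set f=λy, z=hλ:
  y_{n+1} = y_n + z·[4/7·y_n + 3/7·y_{n+1}] ⇒ (1 − 3/7z)y_{n+1} = (1 + 4/7z)y_n
  so R(z) = (1 + 4/7z)/(1 − 3/7z).

Find x<0 with |R(x)|<1.
x=-0.79: |R|=0.4098
R=−1: 1+4/7x = −1+3/7x ⇒ -1/7x=2 ⇒ x=2/(-1/7)=-14.0000
Confirm numerically:
  x=-10.564: |R|=0.91120 <1
  x=-9.900: |R|=0.88828 <1
  x=-8.206: |R|=0.81675 <1
  x=-14.439: |R|=1.00872 >1
  x=-14.417: |R|=1.00830 >1
  x=-14.348: |R|=1.00695 >1
So |R|<1 on (-14.0000, 0).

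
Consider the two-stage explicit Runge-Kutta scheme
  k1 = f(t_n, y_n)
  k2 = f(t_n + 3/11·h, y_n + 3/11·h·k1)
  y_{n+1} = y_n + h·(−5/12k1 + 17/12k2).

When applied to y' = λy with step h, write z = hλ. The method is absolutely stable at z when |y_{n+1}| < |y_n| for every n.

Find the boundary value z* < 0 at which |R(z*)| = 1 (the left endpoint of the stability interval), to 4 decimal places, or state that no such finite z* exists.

Test eqn y'=λy, z=hλ:
  k1=λy_n ⇒ h·k1=z·y_n;  k2=λ(1+3/11z)y_n ⇒ h·k2=z(1+3/11z)y_n
  y_{n+1}/y_n = 1 − 5/12z + 17/12z(1+3/11z) = 1 + z + 17/44z²
  ⇒ R(z) = 1 + z + 17/44z².

Boundary: |R(x)|=1, x<0.
x=-0.81: |R|=0.4435
R=1: x+17/44x²=0 ⇒ x=−44/17=-2.5882; min R=1−1/(4·17/44)=0.3529>−1
Confirm numerically:
  x=-2.154: |R|=0.63862 <1
  x=-1.967: |R|=0.52788 <1
  x=-1.184: |R|=0.35763 <1
  x=-1.058: |R|=0.37448 <1
  x=-2.796: |R|=1.22444 >1
  x=-2.662: |R|=1.07587 >1
  x=-2.611: |R|=1.02296 >1
So |R|<1 on (-2.5882, 0).

z* = -2.5882.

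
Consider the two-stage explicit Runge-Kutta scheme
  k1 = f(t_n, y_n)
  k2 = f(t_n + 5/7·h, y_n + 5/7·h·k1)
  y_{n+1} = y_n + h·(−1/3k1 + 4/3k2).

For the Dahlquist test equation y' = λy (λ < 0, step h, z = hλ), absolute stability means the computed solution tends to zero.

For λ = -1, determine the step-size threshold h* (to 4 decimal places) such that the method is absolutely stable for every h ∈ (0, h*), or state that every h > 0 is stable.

(-1.0500,0); λ=-1 ⇒ h* = (21/20)/1 = 1.0500.

Set f=λy, z=hλ:
  k1=λy_n ⇒ h·k1=z·y_n;  k2=λ(1+5/7z)y_n ⇒ h·k2=z(1+5/7z)y_n
  y_{n+1}/y_n = 1 − 1/3z + 4/3z(1+5/7z) = 1 + z + 20/21z²
  ⇒ R(z) = 1 + z + 20/21z².

Boundary: |R(x)|=1, x<0.
x=-1.68: |R|=2.0080
R=1: x+20/21x²=0 ⇒ x=−21/20=-1.0500; min R=1−1/(4·20/21)=0.7375>−1
Confirm numerically:
  x=-0.907: |R|=0.87648 <1
  x=-0.683: |R|=0.76128 <1
  x=-0.660: |R|=0.75486 <1
  x=-1.328: |R|=1.35160 >1
  x=-1.141: |R|=1.09889 >1
  x=-1.100: |R|=1.05238 >1
So |R|<1 on (-1.0500, 0).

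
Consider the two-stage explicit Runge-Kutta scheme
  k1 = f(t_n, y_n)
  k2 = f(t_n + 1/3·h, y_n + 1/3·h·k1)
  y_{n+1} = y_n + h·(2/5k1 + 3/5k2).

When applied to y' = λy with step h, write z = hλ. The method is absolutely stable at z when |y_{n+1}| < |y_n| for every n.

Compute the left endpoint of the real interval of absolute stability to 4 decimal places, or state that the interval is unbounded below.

z* = -5.0000.

On y'=λy, z=hλ:
  k1=λy_n ⇒ h·k1=z·y_n;  k2=λ(1+1/3z)y_n ⇒ h·k2=z(1+1/3z)y_n
  y_{n+1}/y_n = 1 + 2/5z + 3/5z(1+1/3z) = 1 + z + 1/5z²
  R(z) = 1 + z + 1/5z².

Boundary: |R(x)|=1, x<0.
x=-0.79: |R|=0.3348
R=1: x+1/5x²=0 ⇒ x=−5=-5.0000; min R=1−1/(4·1/5)=-0.2500>−1
Confirm numerically:
  x=-3.447: |R|=0.07064 <1
  x=-2.966: |R|=0.20657 <1
  x=-2.706: |R|=0.24151 <1
  x=-5.143: |R|=1.14709 >1
  x=-5.121: |R|=1.12393 >1
So |R|<1 on (-5.0000, 0).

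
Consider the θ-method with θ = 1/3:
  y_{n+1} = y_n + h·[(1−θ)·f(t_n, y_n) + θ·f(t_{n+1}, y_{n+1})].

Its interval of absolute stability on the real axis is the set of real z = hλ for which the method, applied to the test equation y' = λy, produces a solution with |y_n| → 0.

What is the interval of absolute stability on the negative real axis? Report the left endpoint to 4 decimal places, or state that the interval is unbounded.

On y'=λy, z=hλ:
  y_{n+1} = y_n + z·[2/3·y_n + 1/3·y_{n+1}] ⇒ (1 − 1/3z)y_{n+1} = (1 + 2/3z)y_n
  so R(z) = (1 + 2/3z)/(1 − 1/3z).

Boundary: |R(x)|=1, x<0.
x=-0.9: |R|=0.3077
R=−1: 1+2/3x = −1+1/3x ⇒ -1/3x=2 ⇒ x=2/(-1/3)=-6.0000
Confirm numerically:
  x=-5.525: |R|=0.94428 <1
  x=-5.438: |R|=0.93340 <1
  x=-3.370: |R|=0.58713 <1
  x=-3.206: |R|=0.54979 <1
  x=-6.581: |R|=1.06064 >1
  x=-6.509: |R|=1.05353 >1
  x=-6.108: |R|=1.01186 >1
So |R|<1 on (-6.0000, 0).

z∈(-6.0000,0).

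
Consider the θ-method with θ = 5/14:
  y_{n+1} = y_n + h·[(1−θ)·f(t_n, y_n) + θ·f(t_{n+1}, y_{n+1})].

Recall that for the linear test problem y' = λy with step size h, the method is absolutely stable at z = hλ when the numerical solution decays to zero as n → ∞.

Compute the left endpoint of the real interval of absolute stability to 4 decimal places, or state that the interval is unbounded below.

On y'=λy, z=hλ:
  y_{n+1} = y_n + z·[9/14·y_n + 5/14·y_{n+1}] ⇒ (1 − 5/14z)y_{n+1} = (1 + 9/14z)y_n
  so R(z) = (1 + 9/14z)/(1 − 5/14z).

Boundary: |R(x)|=1, x<0.
x=-0.72: |R|=0.4273
R=−1: 1+9/14x = −1+5/14x ⇒ -2/7x=2 ⇒ x=2/(-2/7)=-7.0000
Confirm numerically:
  x=-5.927: |R|=0.90164 <1
  x=-5.335: |R|=0.83626 <1
  x=-4.731: |R|=0.75897 <1
  x=-2.821: |R|=0.40523 <1
  x=-7.344: |R|=1.02713 >1
  x=-7.100: |R|=1.00808 >1
So |R|<1 on (-7.0000, 0).

left endpoint -7.0000.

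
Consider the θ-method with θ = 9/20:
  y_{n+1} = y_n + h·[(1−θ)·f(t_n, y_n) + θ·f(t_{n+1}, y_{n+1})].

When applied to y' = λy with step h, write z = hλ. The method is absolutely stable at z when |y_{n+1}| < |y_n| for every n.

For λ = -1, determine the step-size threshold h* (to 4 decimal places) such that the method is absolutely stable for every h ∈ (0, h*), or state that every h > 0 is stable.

Test eqn y'=λy, z=hλ:
  y_{n+1} = y_n + z·[11/20·y_n + 9/20·y_{n+1}] ⇒ (1 − 9/20z)y_{n+1} = (1 + 11/20z)y_n
  so R(z) = (1 + 11/20z)/(1 − 9/20z).

Need |R(x)|<1, x<0.
x=-1.55: |R|=0.0869
R=−1: 1+11/20x = −1+9/20x ⇒ -1/10x=2 ⇒ x=2/(-1/10)=-20.0000
Confirm numerically:
  x=-15.546: |R|=0.94430 <1
  x=-14.366: |R|=0.92452 <1
  x=-13.735: |R|=0.91275 <1
  x=-11.374: |R|=0.85901 <1
  x=-20.211: |R|=1.00209 >1
  x=-20.203: |R|=1.00201 >1
  x=-20.028: |R|=1.00028 >1
Interval (-20.0000, 0).

(-20.0000,0); λ=-1 ⇒ h* = (20)/1 = 20.0000.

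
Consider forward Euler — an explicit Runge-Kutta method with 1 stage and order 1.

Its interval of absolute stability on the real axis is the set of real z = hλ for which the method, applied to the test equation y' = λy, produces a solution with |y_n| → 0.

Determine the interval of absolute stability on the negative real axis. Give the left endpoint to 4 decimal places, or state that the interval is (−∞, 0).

With y'=λy (z=hλ):
  order 1, 1-stage ⇒ R(z)=1+z
  (e.g. R(-1.31)=-0.31000, |R|=0.31000)

Boundary: |R(x)|=1, x<0.
x=-1.31: |R|=0.3100
|R(-1.8)|=0.8000 |R(-1.63)|=0.6300 |R(-0.51)|=0.4900
Bisect:
  x_lo=-2.7657 |R|=1.7657  x_hi=-0.3092 |R|=0.6908
  mid=-1.53743 |R|=0.53743 →hi
  mid=-2.15157 |R|=1.15157 →lo
  mid=-1.84450 |R|=0.84450 →hi
  mid=-1.99803 |R|=0.99803 →hi
  mid=-2.07480 |R|=1.07480 →lo
  mid=-2.03642 |R|=1.03642 →lo
  mid=-2.01723 |R|=1.01723 →lo
  ...
  [-2.00013,-1.99998] ⇒ x*=-2.0000
Interval (-2.0000, 0).

z∈(-2.0000,0).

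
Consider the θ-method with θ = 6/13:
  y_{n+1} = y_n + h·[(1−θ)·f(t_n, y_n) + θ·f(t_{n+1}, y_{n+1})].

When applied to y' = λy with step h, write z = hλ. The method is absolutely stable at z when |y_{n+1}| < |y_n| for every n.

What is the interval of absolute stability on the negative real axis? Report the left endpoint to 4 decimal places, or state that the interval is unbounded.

On y'=λy, z=hλ:
  y_{n+1} = y_n + z·[7/13·y_n + 6/13·y_{n+1}] ⇒ (1 − 6/13z)y_{n+1} = (1 + 7/13z)y_n
  R(z) = (1 + 7/13z)/(1 − 6/13z).

Need |R(x)|<1, x<0.
x=-1.55: |R|=0.0964
R=−1: 1+7/13x = −1+6/13x ⇒ -1/13x=2 ⇒ x=2/(-1/13)=-26.0000
Confirm numerically:
  x=-20.200: |R|=0.95678 <1
  x=-20.115: |R|=0.95598 <1
  x=-18.698: |R|=0.94167 <1
  x=-13.931: |R|=0.87504 <1
  x=-26.271: |R|=1.00159 >1
  x=-26.150: |R|=1.00088 >1
Stable set (-26.0000, 0).

(-26.0000, 0).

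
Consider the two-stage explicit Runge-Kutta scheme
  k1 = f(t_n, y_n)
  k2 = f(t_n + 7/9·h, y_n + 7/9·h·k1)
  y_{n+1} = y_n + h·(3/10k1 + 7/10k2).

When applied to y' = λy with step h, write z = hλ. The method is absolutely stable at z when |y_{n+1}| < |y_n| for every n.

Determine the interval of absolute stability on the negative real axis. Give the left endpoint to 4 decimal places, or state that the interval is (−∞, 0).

z∈(-1.8367,0).

With y'=λy (z=hλ):
  k1=λy_n ⇒ h·k1=z·y_n;  k2=λ(1+7/9z)y_n ⇒ h·k2=z(1+7/9z)y_n
  y_{n+1}/y_n = 1 + 3/10z + 7/10z(1+7/9z) = 1 + z + 49/90z²
  Hence R(z) = 1 + z + 49/90z².

Solve |R(x)|<1 on ℝ⁻.
x=-0.96: |R|=0.5418
R=1: x+49/90x²=0 ⇒ x=−90/49=-1.8367; min R=1−1/(4·49/90)=0.5408>−1
Confirm numerically:
  x=-0.830: |R|=0.54507 <1
  x=-0.783: |R|=0.55079 <1
  x=-0.735: |R|=0.55912 <1
  x=-2.158: |R|=1.37746 >1
  x=-2.054: |R|=1.24297 >1
  x=-1.935: |R|=1.10352 >1
Interval (-1.8367, 0).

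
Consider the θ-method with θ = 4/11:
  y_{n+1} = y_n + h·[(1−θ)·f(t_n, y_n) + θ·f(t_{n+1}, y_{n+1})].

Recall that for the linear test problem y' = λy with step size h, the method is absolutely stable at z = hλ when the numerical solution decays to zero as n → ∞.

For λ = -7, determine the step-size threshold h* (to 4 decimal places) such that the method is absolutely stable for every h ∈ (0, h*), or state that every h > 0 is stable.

Set f=λy, z=hλ:
  y_{n+1} = y_n + z·[7/11·y_n + 4/11·y_{n+1}] ⇒ (1 − 4/11z)y_{n+1} = (1 + 7/11z)y_n
  ⇒ R(z) = (1 + 7/11z)/(1 − 4/11z).

Boundary: |R(x)|=1, x<0.
x=-0.93: |R|=0.3050
R=−1: 1+7/11x = −1+4/11x ⇒ -3/11x=2 ⇒ x=2/(-3/11)=-7.3333
Confirm numerically:
  x=-7.001: |R|=0.97444 <1
  x=-4.074: |R|=0.64178 <1
  x=-3.766: |R|=0.58940 <1
  x=-7.887: |R|=1.03904 >1
  x=-7.516: |R|=1.01335 >1
  x=-7.494: |R|=1.01176 >1
Stable set (-7.3333, 0).

(-7.3333,0); λ=-7 ⇒ h* = (22/3)/7 = 1.0476.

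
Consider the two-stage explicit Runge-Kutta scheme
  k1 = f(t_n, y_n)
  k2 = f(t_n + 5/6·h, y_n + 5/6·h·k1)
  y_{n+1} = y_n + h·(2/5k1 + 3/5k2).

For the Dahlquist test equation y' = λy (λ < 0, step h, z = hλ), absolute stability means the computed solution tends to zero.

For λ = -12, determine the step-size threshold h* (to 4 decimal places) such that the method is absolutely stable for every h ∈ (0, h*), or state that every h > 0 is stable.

Set f=λy, z=hλ:
  k1=λy_n ⇒ h·k1=z·y_n;  k2=λ(1+5/6z)y_n ⇒ h·k2=z(1+5/6z)y_n
  y_{n+1}/y_n = 1 + 2/5z + 3/5z(1+5/6z) = 1 + z + 1/2z²
  so R(z) = 1 + z + 1/2z².

Solve |R(x)|<1 on ℝ⁻.
x=-0.4: |R|=0.6800
R=1: x+1/2x²=0 ⇒ x=−2=-2.0000; min R=1−1/(4·1/2)=0.5000>−1
Confirm numerically:
  x=-1.744: |R|=0.77677 <1
  x=-0.898: |R|=0.50520 <1
  x=-0.887: |R|=0.50638 <1
  x=-2.385: |R|=1.45911 >1
  x=-2.234: |R|=1.26138 >1
Stable set (-2.0000, 0).

(-2.0000,0); λ=-12 ⇒ h* = (2)/12 = 0.1667.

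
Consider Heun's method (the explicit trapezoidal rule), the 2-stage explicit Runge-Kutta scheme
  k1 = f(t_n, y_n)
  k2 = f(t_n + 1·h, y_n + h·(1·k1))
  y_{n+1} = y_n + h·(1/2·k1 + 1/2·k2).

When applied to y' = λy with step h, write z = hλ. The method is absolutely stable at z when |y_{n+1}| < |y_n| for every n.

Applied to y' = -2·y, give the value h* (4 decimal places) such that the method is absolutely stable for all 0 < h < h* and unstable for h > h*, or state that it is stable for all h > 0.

Test eqn y'=λy, z=hλ:
  order 2, 2-stage ⇒ R(z)=1+z+z^2/2
  (e.g. R(-1.49)=0.62005, |R|=0.62005)

Solve |R(x)|<1 on ℝ⁻.
x=-1.49: |R|=0.6200
|R(-1.93)|=0.9325 |R(-1.74)|=0.7738 |R(-0.78)|=0.5242
Bisect:
  x_lo=-2.3556 |R|=1.4188  x_hi=-0.2253 |R|=0.8001
  mid=-1.29044 |R|=0.54218 →hi
  mid=-1.82303 |R|=0.83869 →hi
  mid=-2.08932 |R|=1.09331 →lo
  mid=-1.95617 |R|=0.95713 →hi
  mid=-2.02274 |R|=1.02300 →lo
  mid=-1.98946 |R|=0.98951 →hi
  mid=-2.00610 |R|=1.00612 →lo
  ...
  [-2.00012,-1.99999] ⇒ x*=-2.0000
So |R|<1 on (-2.0000, 0).

(-2.0000,0); λ=-2 ⇒ h* = 1.0000.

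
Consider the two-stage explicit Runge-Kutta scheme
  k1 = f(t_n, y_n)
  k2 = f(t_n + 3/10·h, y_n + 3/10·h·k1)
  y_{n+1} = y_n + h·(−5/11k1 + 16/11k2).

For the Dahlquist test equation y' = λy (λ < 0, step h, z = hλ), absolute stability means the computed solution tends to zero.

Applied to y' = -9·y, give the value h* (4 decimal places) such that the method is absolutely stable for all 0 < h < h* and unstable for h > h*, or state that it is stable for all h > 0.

(-2.2917,0); λ=-9 ⇒ h* = (55/24)/9 = 0.2546.

Set f=λy, z=hλ:
  k1=λy_n ⇒ h·k1=z·y_n;  k2=λ(1+3/10z)y_n ⇒ h·k2=z(1+3/10z)y_n
  y_{n+1}/y_n = 1 − 5/11z + 16/11z(1+3/10z) = 1 + z + 24/55z²
  so R(z) = 1 + z + 24/55z².

Find x<0 with |R(x)|<1.
x=-0.94: |R|=0.4456
R=1: x+24/55x²=0 ⇒ x=−55/24=-2.2917; min R=1−1/(4·24/55)=0.4271>−1
Confirm numerically:
  x=-2.094: |R|=0.81938 <1
  x=-1.772: |R|=0.59817 <1
  x=-1.588: |R|=0.51240 <1
  x=-1.459: |R|=0.46988 <1
  x=-2.607: |R|=1.35872 >1
  x=-2.432: |R|=1.14893 >1
  x=-2.422: |R|=1.13775 >1
Interval (-2.2917, 0).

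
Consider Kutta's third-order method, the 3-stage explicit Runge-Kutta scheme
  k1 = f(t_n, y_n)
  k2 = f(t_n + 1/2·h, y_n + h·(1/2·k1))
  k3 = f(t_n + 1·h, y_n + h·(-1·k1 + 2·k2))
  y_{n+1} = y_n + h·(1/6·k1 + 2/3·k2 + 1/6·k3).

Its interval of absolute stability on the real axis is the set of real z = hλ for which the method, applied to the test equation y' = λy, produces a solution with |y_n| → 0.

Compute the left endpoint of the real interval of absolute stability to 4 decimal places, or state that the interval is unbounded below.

Set f=λy, z=hλ:
  order 3, 3-stage ⇒ R(z)=1+z+z^2/2+z^3/6
  (e.g. R(-1.42)=0.11099, |R|=0.11099)

Boundary: |R(x)|=1, x<0.
x=-1.42: |R|=0.1110
|R(-2.8)|=1.5387 |R(-2.42)|=0.8539 |R(-0.83)|=0.4192
Bisect:
  x_lo=-3.1564 |R|=2.4161  x_hi=-0.3777 |R|=0.6846
  mid=-1.76706 |R|=0.12542 →hi
  mid=-2.46172 |R|=0.91806 →hi
  mid=-2.80905 |R|=1.55794 →lo
  mid=-2.63539 |R|=1.21333 →lo
  mid=-2.54856 |R|=1.05986 →lo
  mid=-2.50514 |R|=0.98754 →hi
  mid=-2.52685 |R|=1.02334 →lo
  ...
  [-2.51277,-2.51260] ⇒ x*=-2.5127
Interval (-2.5127, 0).

left endpoint -2.5127.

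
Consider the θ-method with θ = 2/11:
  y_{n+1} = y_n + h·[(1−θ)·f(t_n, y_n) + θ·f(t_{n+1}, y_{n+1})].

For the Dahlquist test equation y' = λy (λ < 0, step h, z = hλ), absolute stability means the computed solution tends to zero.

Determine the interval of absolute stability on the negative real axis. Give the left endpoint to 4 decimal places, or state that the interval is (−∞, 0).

Set f=λy, z=hλ:
  y_{n+1} = y_n + z·[9/11·y_n + 2/11·y_{n+1}] ⇒ (1 − 2/11z)y_{n+1} = (1 + 9/11z)y_n
  R(z) = (1 + 9/11z)/(1 − 2/11z).

Find x<0 with |R(x)|<1.
x=-1.09: |R|=0.0903
R=−1: 1+9/11x = −1+2/11x ⇒ -7/11x=2 ⇒ x=2/(-7/11)=-3.1429
Confirm numerically:
  x=-2.560: |R|=0.74690 <1
  x=-2.433: |R|=0.68681 <1
  x=-1.461: |R|=0.15436 <1
  x=-1.284: |R|=0.04098 <1
  x=-3.345: |R|=1.07999 >1
  x=-3.343: |R|=1.07922 >1
  x=-3.315: |R|=1.06835 >1
Stable set (-3.1429, 0).

(-3.1429, 0).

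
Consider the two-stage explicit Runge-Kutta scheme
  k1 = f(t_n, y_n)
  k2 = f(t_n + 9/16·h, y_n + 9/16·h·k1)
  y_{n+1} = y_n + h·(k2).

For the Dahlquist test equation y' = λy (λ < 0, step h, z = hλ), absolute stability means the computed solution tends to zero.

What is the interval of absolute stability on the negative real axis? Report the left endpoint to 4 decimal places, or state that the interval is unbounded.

z∈(-1.7778,0).

Set f=λy, z=hλ:
  k1=λy_n ⇒ h·k1=z·y_n;  k2=λ(1+9/16z)y_n ⇒ h·k2=z(1+9/16z)y_n
  y_{n+1}/y_n = 1 + z(1+9/16z) = 1 + z + 9/16z²
  so R(z) = 1 + z + 9/16z².

Solve |R(x)|<1 on ℝ⁻.
x=-1.06: |R|=0.5720
R=1: x+9/16x²=0 ⇒ x=−16/9=-1.7778; min R=1−1/(4·9/16)=0.5556>−1
Confirm numerically:
  x=-1.666: |R|=0.89525 <1
  x=-1.493: |R|=0.76084 <1
  x=-0.954: |R|=0.55794 <1
  x=-2.274: |R|=1.63473 >1
  x=-2.113: |R|=1.39843 >1
  x=-1.907: |R|=1.13862 >1
Interval (-1.7778, 0).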